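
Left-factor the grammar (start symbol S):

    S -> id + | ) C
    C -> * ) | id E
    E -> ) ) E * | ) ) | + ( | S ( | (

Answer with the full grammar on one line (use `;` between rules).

S -> id + | ) C; C -> * ) | id E; E -> + ( | S ( | ( | ) ) E'; E' -> E * | ε

E has alternatives sharing prefix ') )': factor to E → ) ) E' with E' → E * | ε.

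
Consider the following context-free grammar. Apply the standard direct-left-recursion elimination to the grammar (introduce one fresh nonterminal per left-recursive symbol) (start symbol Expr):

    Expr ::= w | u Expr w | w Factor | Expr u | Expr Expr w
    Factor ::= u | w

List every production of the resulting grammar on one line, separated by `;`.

Expr ::= w Expr1 | u Expr w Expr1 | w Factor Expr1; Factor ::= u | w; Expr1 ::= u Expr1 | Expr w Expr1 | ε

Expr is directly left-recursive.
For Expr: α = {u, Expr w}, β = {w, u Expr w, w Factor}. Rewrite as Expr → β Expr1 and Expr1 → α Expr1 | ε.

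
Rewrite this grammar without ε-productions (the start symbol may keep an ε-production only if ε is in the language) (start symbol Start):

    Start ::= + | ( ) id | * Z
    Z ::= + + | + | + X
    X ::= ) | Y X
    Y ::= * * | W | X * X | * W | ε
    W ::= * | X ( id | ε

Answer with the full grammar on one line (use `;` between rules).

Start ::= + | ( ) id | * Z; Z ::= + + | + | + X; X ::= ) | Y X; Y ::= * * | W | X * X | * W | *; W ::= * | X ( id

Nullable set = {W, Y}.
ε ∉ L(G), so no ε-production is kept.
For each production, add variants omitting each subset of nullable occurrences: Y → * W gives * W | *.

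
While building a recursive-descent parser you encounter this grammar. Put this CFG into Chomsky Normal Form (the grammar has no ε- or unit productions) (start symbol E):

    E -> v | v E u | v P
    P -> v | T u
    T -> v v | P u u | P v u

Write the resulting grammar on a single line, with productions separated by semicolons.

E -> v | X1 Y1 | X1 P; P -> v | T X2; T -> X1 X1 | P Y2 | P Y3; X1 -> v; X2 -> u; Y1 -> E X2; Y2 -> X2 X2; Y3 -> X1 X2

Introduce a nonterminal for each terminal appearing in a rule of length ≥ 2: X1 → v, X2 → u.
Binarize each right-hand side of length ≥ 3 by chaining fresh nonterminals (Y1, Y2, …): affected rules were E → X1 E X2; T → P X2 X2; T → P X1 X2.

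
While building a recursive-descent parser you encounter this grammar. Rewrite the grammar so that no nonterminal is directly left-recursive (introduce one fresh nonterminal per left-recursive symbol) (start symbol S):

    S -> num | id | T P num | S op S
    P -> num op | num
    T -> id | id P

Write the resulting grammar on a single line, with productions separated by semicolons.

S -> num S' | id S' | T P num S'; P -> num op | num; T -> id | id P; S' -> op S S' | ε

Left recursion appears on S.
For S: α = {op S}, β = {num, id, T P num}. Rewrite as S → β S' and S' → α S' | ε.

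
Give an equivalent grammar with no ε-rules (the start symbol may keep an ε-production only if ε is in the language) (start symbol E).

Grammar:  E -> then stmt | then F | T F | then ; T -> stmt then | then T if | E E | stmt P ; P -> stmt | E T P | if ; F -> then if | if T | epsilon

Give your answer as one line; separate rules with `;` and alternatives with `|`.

The nullable symbols are {F}.
ε ∉ L(G), so no ε-production is kept.
For each production, add variants omitting each subset of nullable occurrences: E → then F gives then F | then. E → T F gives T F | T.

E -> then stmt | then F | then | T F | T; T -> stmt then | then T if | E E | stmt P; P -> stmt | E T P | if; F -> then if | if T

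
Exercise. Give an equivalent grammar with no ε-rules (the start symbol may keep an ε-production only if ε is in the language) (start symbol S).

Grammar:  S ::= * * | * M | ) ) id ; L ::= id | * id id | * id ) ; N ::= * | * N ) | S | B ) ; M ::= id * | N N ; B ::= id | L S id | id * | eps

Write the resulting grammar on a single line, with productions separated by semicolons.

Nullable set = {B}.
ε ∉ L(G), so no ε-production is kept.
Add the nullable-subset variants: N → B ) gives B ) | ).

S ::= * * | * M | ) ) id; L ::= id | * id id | * id ); N ::= * | * N ) | S | B ) | ); M ::= id * | N N; B ::= id | L S id | id *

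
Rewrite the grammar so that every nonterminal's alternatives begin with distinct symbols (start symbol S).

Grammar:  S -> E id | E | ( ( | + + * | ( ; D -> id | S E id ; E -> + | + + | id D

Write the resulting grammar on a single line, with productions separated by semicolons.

S has alternatives sharing prefix 'E': factor to S → E S' with S' → id | ε.
S has alternatives sharing prefix '(': factor to S → ( S'' with S'' → ( | ε.
E has alternatives sharing prefix '+': factor to E → + E' with E' → ε | +.

S -> + + * | E S' | ( S''; D -> id | S E id; E -> id D | + E'; S' -> id | ε; S'' -> ( | ε; E' -> ε | +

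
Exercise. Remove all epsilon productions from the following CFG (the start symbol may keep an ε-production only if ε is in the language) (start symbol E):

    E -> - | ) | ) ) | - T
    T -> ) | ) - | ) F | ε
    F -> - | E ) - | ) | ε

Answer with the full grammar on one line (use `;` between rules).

E -> - | ) | ) ) | - T; T -> ) | ) - | ) F; F -> - | E ) - | )

The nullable symbols are {F, T}.
ε ∉ L(G), so no ε-production is kept.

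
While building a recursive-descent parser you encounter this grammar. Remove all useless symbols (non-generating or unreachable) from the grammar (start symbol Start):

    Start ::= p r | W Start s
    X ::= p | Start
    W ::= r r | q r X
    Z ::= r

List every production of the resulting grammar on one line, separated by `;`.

Generating nonterminals: {Start, W, X, Z}.
Reachable from Start after that: {Start, W, X}.
Removed useless symbols: {Z} and every production mentioning them.

Start ::= p r | W Start s; X ::= p | Start; W ::= r r | q r X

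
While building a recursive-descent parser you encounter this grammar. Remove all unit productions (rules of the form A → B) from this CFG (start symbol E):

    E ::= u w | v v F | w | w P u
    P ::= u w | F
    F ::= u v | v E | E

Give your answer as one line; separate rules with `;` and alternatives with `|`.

E ::= u w | v v F | w | w P u; P ::= u w | v v F | w | w P u | u v | v E; F ::= u w | v v F | w | w P u | u v | v E

Unit pairs: F ⇒* {E}; P ⇒* {E, F}.
Replace each nonterminal's rules with the union of the non-unit rules of every nonterminal it unit-derives.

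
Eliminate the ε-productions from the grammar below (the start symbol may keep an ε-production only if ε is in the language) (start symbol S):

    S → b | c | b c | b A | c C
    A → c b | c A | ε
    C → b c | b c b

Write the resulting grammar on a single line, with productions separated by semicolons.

The nullable symbols are {A}.
ε ∉ L(G), so no ε-production is kept.
For each production, add variants omitting each subset of nullable occurrences: A → c A gives c A | c.

S → b | c | b c | b A | c C; A → c b | c A | c; C → b c | b c b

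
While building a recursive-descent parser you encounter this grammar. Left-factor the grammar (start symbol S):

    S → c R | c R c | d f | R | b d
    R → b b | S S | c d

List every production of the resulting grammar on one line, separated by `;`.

S has alternatives sharing prefix 'c R': factor to S → c R S' with S' → ε | c.

S → d f | R | b d | c R S'; R → b b | S S | c d; S' → ε | c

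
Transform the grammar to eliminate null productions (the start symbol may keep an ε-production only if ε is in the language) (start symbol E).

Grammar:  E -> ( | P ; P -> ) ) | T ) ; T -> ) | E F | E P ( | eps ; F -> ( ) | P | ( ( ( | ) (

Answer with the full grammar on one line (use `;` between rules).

E -> ( | P; P -> ) ) | T ) | ); T -> ) | E F | E P (; F -> ( ) | P | ( ( ( | ) (

The nullable symbols are {T}.
ε ∉ L(G), so no ε-production is kept.
Expand every rule over subsets of its nullable positions: P → T ) gives T ) | ).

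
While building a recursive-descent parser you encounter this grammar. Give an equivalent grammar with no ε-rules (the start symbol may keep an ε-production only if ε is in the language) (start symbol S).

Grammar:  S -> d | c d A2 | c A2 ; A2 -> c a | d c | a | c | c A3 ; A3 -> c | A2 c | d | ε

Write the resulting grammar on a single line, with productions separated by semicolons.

S -> d | c d A2 | c A2; A2 -> c a | d c | a | c | c A3; A3 -> c | A2 c | d

Nullable nonterminals: {A3}.
ε ∉ L(G), so no ε-production is kept.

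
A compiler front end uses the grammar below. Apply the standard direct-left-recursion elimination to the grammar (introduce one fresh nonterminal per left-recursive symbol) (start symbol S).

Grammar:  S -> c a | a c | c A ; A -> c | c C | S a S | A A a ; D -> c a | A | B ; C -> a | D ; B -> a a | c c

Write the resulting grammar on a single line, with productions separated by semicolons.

S -> c a | a c | c A; A -> c A' | c C A' | S a S A'; D -> c a | A | B; C -> a | D; B -> a a | c c; A' -> A a A' | eps

A is directly left-recursive.
For A: α = {A a}, β = {c, c C, S a S}. Rewrite as A → β A' and A' → α A' | ε.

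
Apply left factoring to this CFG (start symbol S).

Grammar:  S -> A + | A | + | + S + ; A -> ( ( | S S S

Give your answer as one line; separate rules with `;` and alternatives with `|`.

S has alternatives sharing prefix 'A': factor to S → A S' with S' → + | ε.
S has alternatives sharing prefix '+': factor to S → + S'' with S'' → ε | S +.

S -> A S' | + S''; A -> ( ( | S S S; S' -> + | eps; S'' -> eps | S +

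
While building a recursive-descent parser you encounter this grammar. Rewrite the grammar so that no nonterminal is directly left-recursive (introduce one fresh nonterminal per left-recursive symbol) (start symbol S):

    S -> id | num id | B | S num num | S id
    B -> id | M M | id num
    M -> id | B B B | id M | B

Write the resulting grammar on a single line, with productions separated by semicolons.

S -> id S' | num id S' | B S'; B -> id | M M | id num; M -> id | B B B | id M | B; S' -> num num S' | id S' | epsilon

S is directly left-recursive.
For S: α = {num num, id}, β = {id, num id, B}. Rewrite as S → β S' and S' → α S' | ε.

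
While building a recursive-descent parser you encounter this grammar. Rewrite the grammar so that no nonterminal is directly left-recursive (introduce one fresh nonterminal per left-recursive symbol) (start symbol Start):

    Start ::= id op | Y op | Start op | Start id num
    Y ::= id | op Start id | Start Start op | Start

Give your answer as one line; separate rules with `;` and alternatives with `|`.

Directly left-recursive nonterminal: Start.
For Start: α = {op, id num}, β = {id op, Y op}. Rewrite as Start → β Start1 and Start1 → α Start1 | ε.

Start ::= id op Start1 | Y op Start1; Y ::= id | op Start id | Start Start op | Start; Start1 ::= op Start1 | id num Start1 | ε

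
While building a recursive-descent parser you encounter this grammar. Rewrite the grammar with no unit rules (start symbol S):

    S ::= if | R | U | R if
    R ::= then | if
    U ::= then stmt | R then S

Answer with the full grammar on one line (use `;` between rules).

Unit pairs: S ⇒* {R, U}.
For every A with A ⇒* B via unit rules, add B's non-unit alternatives to A; then delete every rule of the form X → Y.

S ::= then stmt | R then S | if | R if | then; R ::= then | if; U ::= then stmt | R then S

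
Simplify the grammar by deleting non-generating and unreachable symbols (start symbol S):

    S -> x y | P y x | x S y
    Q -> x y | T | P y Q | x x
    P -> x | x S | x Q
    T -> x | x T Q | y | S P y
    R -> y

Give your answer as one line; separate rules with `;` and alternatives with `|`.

S -> x y | P y x | x S y; Q -> x y | T | P y Q | x x; P -> x | x S | x Q; T -> x | x T Q | y | S P y

Generating nonterminals: {P, Q, R, S, T}.
Reachable from S after that: {P, Q, S, T}.
Removed useless symbols: {R} and every production mentioning them.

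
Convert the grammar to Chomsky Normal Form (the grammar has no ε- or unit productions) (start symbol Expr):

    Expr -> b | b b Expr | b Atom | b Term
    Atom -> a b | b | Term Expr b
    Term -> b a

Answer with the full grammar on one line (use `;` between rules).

Expr -> b | X1 Y1 | X1 Atom | X1 Term; Atom -> X2 X1 | b | Term Y2; Term -> X1 X2; X1 -> b; X2 -> a; Y1 -> X1 Expr; Y2 -> Expr X1

Introduce a nonterminal for each terminal appearing in a rule of length ≥ 2: X1 → b, X2 → a.
Binarize each right-hand side of length ≥ 3 by chaining fresh nonterminals (Y1, Y2, …): affected rules were Expr → X1 X1 Expr; Atom → Term Expr X1.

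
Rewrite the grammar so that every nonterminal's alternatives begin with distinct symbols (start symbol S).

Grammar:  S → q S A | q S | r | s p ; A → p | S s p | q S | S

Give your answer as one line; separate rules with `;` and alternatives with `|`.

S has alternatives sharing prefix 'q S': factor to S → q S S' with S' → A | ε.
A has alternatives sharing prefix 'S': factor to A → S A' with A' → s p | ε.

S → r | s p | q S S'; A → p | q S | S A'; S' → A | ε; A' → s p | ε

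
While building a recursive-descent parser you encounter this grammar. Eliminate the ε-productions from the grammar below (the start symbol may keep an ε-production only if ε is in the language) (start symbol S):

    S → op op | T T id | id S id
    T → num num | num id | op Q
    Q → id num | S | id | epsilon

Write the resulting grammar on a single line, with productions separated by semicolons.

S → op op | T T id | id S id; T → num num | num id | op Q | op; Q → id num | S | id

Nullable nonterminals: {Q}.
ε ∉ L(G), so no ε-production is kept.
Expand every rule over subsets of its nullable positions: T → op Q gives op Q | op.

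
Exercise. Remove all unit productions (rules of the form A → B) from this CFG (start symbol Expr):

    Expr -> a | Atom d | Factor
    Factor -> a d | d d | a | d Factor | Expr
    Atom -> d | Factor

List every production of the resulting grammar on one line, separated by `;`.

Expr -> a d | d d | a | d Factor | Atom d; Factor -> a d | d d | a | d Factor | Atom d; Atom -> d | a d | d d | a | d Factor | Atom d

Unit pairs: Atom ⇒* {Expr, Factor}; Expr ⇒* {Factor}; Factor ⇒* {Expr}.
Replace each nonterminal's rules with the union of the non-unit rules of every nonterminal it unit-derives.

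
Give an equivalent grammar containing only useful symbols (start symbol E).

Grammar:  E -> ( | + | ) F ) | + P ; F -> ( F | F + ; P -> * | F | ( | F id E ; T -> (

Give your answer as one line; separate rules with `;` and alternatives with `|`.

Generating nonterminals: {E, P, T}.
Reachable from E after that: {E, P}.
Removed useless symbols: {F, T} and every production mentioning them.

E -> ( | + | + P; P -> * | (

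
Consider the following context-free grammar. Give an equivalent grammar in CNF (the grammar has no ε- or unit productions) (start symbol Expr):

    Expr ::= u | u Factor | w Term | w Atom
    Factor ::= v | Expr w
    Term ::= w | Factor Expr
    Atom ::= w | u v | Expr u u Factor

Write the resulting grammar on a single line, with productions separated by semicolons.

Introduce a nonterminal for each terminal appearing in a rule of length ≥ 2: X1 → u, X2 → w, X3 → v.
Binarize each right-hand side of length ≥ 3 by chaining fresh nonterminals (Y1, Y2, …): affected rules were Atom → Expr X1 X1 Factor.

Expr ::= u | X1 Factor | X2 Term | X2 Atom; Factor ::= v | Expr X2; Term ::= w | Factor Expr; Atom ::= w | X1 X3 | Expr Y1; X1 ::= u; X2 ::= w; X3 ::= v; Y1 ::= X1 Y2; Y2 ::= X1 Factor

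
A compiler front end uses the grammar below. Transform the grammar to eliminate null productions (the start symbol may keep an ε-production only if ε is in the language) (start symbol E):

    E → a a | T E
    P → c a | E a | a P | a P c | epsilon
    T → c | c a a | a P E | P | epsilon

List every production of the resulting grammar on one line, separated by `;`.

Nullable nonterminals: {P, T}.
ε ∉ L(G), so no ε-production is kept.
Add the nullable-subset variants: P → a P gives a P | a. P → a P c gives a P c | a c. T → a P E gives a P E | a E.

E → a a | T E; P → c a | E a | a P | a | a P c | a c; T → c | c a a | a P E | a E | P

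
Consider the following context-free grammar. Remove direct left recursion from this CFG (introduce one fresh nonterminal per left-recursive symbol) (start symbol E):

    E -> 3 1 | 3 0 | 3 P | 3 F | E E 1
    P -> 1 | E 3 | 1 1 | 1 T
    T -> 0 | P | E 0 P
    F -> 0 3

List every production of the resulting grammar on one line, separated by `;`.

E -> 3 1 E' | 3 0 E' | 3 P E' | 3 F E'; P -> 1 | E 3 | 1 1 | 1 T; T -> 0 | P | E 0 P; F -> 0 3; E' -> E 1 E' | ε

E is directly left-recursive.
For E: α = {E 1}, β = {3 1, 3 0, 3 P, 3 F}. Rewrite as E → β E' and E' → α E' | ε.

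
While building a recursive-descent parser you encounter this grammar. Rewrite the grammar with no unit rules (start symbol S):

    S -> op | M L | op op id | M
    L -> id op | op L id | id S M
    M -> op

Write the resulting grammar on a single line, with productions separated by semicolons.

S -> op | M L | op op id; L -> id op | op L id | id S M; M -> op

Unit pairs: S ⇒* {M}.
For each unit pair (A, B), copy every non-unit production of B to A, then drop all unit productions.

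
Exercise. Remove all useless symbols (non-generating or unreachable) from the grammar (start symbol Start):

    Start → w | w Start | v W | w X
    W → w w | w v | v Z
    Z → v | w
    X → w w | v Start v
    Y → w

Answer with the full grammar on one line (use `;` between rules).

Start → w | w Start | v W | w X; W → w w | w v | v Z; Z → v | w; X → w w | v Start v

Generating nonterminals: {Start, W, X, Y, Z}.
Reachable from Start after that: {Start, W, X, Z}.
Removed useless symbols: {Y} and every production mentioning them.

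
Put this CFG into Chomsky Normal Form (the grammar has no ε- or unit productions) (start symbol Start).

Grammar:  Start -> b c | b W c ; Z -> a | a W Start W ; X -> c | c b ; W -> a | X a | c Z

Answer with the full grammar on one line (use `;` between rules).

Start -> X1 X2 | X1 Y1; Z -> a | X3 Y2; X -> c | X2 X1; W -> a | X X3 | X2 Z; X1 -> b; X2 -> c; X3 -> a; Y1 -> W X2; Y2 -> W Y3; Y3 -> Start W

Introduce a nonterminal for each terminal appearing in a rule of length ≥ 2: X1 → b, X2 → c, X3 → a.
Binarize each right-hand side of length ≥ 3 by chaining fresh nonterminals (Y1, Y2, …): affected rules were Start → X1 W X2; Z → X3 W Start W.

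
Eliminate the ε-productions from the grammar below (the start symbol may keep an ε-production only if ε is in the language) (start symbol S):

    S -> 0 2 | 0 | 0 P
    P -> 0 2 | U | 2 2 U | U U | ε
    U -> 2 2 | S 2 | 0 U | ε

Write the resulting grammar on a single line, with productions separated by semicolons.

The nullable symbols are {P, U}.
ε ∉ L(G), so no ε-production is kept.
Add the nullable-subset variants: P → 2 2 U gives 2 2 U | 2 2. U → 0 U gives 0 U | 0.

S -> 0 2 | 0 | 0 P; P -> 0 2 | U | 2 2 U | 2 2 | U U; U -> 2 2 | S 2 | 0 U | 0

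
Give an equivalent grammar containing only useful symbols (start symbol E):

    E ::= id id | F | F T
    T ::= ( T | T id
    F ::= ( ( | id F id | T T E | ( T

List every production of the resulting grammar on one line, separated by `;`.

E ::= id id | F; F ::= ( ( | id F id

Generating nonterminals: {E, F}.
Reachable from E after that: {E, F}.
Removed useless symbols: {T} and every production mentioning them.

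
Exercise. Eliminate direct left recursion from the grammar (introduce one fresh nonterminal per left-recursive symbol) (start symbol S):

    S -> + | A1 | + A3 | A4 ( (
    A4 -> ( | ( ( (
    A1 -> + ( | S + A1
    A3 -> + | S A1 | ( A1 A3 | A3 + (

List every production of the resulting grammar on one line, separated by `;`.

S -> + | A1 | + A3 | A4 ( (; A4 -> ( | ( ( (; A1 -> + ( | S + A1; A3 -> + A3' | S A1 A3' | ( A1 A3 A3'; A3' -> + ( A3' | ε

Directly left-recursive nonterminal: A3.
For A3: α = {+ (}, β = {+, S A1, ( A1 A3}. Rewrite as A3 → β A3' and A3' → α A3' | ε.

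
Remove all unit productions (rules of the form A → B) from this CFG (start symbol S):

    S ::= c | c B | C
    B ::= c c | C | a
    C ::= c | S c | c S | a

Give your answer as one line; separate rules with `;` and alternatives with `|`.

S ::= c | S c | c S | a | c B; B ::= c c | a | c | S c | c S; C ::= c | S c | c S | a

Unit pairs: B ⇒* {C}; S ⇒* {C}.
Replace each nonterminal's rules with the union of the non-unit rules of every nonterminal it unit-derives.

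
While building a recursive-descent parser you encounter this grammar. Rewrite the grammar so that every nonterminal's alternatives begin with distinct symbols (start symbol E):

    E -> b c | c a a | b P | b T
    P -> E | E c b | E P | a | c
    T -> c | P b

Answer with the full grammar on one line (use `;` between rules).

E -> c a a | b E'; P -> a | c | E P'; T -> c | P b; E' -> c | P | T; P' -> ε | c b | P

E has alternatives sharing prefix 'b': factor to E → b E' with E' → c | P | T.
P has alternatives sharing prefix 'E': factor to P → E P' with P' → ε | c b | P.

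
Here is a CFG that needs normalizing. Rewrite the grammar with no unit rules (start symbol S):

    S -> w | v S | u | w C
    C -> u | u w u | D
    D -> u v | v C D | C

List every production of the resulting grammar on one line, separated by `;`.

Unit pairs: C ⇒* {D}; D ⇒* {C}.
For each unit pair (A, B), copy every non-unit production of B to A, then drop all unit productions.

S -> w | v S | u | w C; C -> u | u w u | u v | v C D; D -> u | u w u | u v | v C D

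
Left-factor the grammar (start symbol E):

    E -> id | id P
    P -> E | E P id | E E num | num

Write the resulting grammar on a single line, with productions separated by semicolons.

E has alternatives sharing prefix 'id': factor to E → id E' with E' → ε | P.
P has alternatives sharing prefix 'E': factor to P → E P' with P' → ε | P id | E num.

E -> id E'; P -> num | E P'; E' -> ε | P; P' -> ε | P id | E num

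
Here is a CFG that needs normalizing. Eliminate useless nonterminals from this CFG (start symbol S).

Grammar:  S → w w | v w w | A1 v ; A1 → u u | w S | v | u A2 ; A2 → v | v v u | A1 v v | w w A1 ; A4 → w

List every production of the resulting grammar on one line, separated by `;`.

Generating nonterminals: {A1, A2, A4, S}.
Reachable from S after that: {A1, A2, S}.
Removed useless symbols: {A4} and every production mentioning them.

S → w w | v w w | A1 v; A1 → u u | w S | v | u A2; A2 → v | v v u | A1 v v | w w A1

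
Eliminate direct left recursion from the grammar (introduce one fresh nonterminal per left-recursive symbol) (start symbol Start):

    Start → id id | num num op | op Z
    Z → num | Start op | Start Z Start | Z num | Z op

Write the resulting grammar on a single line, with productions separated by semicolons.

Start → id id | num num op | op Z; Z → num Z1 | Start op Z1 | Start Z Start Z1; Z1 → num Z1 | op Z1 | ε

Z is directly left-recursive.
For Z: α = {num, op}, β = {num, Start op, Start Z Start}. Rewrite as Z → β Z1 and Z1 → α Z1 | ε.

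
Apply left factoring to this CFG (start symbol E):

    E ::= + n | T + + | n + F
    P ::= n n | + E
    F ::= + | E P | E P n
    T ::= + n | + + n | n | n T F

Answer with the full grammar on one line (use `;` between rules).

F has alternatives sharing prefix 'E P': factor to F → E P F' with F' → ε | n.
T has alternatives sharing prefix '+': factor to T → + T' with T' → n | + n.
T has alternatives sharing prefix 'n': factor to T → n T'' with T'' → ε | T F.

E ::= + n | T + + | n + F; P ::= n n | + E; F ::= + | E P F'; T ::= + T' | n T''; F' ::= eps | n; T' ::= n | + n; T'' ::= eps | T F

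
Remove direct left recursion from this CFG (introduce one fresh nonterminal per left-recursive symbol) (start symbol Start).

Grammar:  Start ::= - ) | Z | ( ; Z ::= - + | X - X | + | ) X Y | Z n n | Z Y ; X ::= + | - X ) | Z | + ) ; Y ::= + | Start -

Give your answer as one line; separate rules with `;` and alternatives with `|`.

Z is directly left-recursive.
For Z: α = {n n, Y}, β = {- +, X - X, +, ) X Y}. Rewrite as Z → β Z1 and Z1 → α Z1 | ε.

Start ::= - ) | Z | (; Z ::= - + Z1 | X - X Z1 | + Z1 | ) X Y Z1; X ::= + | - X ) | Z | + ); Y ::= + | Start -; Z1 ::= n n Z1 | Y Z1 | epsilon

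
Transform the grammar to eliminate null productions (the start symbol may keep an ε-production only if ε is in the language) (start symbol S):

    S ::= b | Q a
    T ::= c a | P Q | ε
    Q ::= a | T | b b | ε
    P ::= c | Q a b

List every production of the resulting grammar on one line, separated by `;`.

S ::= b | Q a | a; T ::= c a | P Q | P; Q ::= a | T | b b; P ::= c | Q a b | a b

The nullable symbols are {Q, T}.
ε ∉ L(G), so no ε-production is kept.
Expand every rule over subsets of its nullable positions: S → Q a gives Q a | a. T → P Q gives P Q | P. P → Q a b gives Q a b | a b.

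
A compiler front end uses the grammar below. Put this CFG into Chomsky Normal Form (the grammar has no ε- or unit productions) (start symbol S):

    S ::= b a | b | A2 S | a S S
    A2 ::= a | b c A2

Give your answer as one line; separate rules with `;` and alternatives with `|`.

S ::= X1 X2 | b | A2 S | X2 Y1; A2 ::= a | X1 Y2; X1 ::= b; X2 ::= a; X3 ::= c; Y1 ::= S S; Y2 ::= X3 A2

Introduce a nonterminal for each terminal appearing in a rule of length ≥ 2: X1 → b, X2 → a, X3 → c.
Binarize each right-hand side of length ≥ 3 by chaining fresh nonterminals (Y1, Y2, …): affected rules were S → X2 S S; A2 → X1 X3 A2.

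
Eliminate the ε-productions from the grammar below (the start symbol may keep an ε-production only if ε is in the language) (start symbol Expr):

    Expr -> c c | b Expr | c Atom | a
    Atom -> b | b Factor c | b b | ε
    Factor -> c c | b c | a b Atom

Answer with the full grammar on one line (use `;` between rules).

The nullable symbols are {Atom}.
ε ∉ L(G), so no ε-production is kept.
Add the nullable-subset variants: Expr → c Atom gives c Atom | c. Factor → a b Atom gives a b Atom | a b.

Expr -> c c | b Expr | c Atom | c | a; Atom -> b | b Factor c | b b; Factor -> c c | b c | a b Atom | a b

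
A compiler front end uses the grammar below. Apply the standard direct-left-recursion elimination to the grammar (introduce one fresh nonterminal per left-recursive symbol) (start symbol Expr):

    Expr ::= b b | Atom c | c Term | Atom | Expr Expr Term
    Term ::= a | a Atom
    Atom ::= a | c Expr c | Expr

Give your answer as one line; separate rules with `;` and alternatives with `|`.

Expr is directly left-recursive.
For Expr: α = {Expr Term}, β = {b b, Atom c, c Term, Atom}. Rewrite as Expr → β Expr1 and Expr1 → α Expr1 | ε.

Expr ::= b b Expr1 | Atom c Expr1 | c Term Expr1 | Atom Expr1; Term ::= a | a Atom; Atom ::= a | c Expr c | Expr; Expr1 ::= Expr Term Expr1 | ε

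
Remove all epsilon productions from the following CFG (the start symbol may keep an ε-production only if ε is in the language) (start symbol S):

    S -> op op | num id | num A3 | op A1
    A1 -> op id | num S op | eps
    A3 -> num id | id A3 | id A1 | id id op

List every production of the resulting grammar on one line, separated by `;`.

S -> op op | num id | num A3 | op A1 | op; A1 -> op id | num S op; A3 -> num id | id A3 | id A1 | id | id id op

Nullable set = {A1}.
ε ∉ L(G), so no ε-production is kept.
For each production, add variants omitting each subset of nullable occurrences: S → op A1 gives op A1 | op. A3 → id A1 gives id A1 | id.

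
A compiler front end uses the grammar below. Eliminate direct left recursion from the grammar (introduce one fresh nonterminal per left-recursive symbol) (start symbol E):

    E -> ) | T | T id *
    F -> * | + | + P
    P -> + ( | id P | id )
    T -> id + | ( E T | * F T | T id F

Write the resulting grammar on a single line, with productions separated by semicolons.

E -> ) | T | T id *; F -> * | + | + P; P -> + ( | id P | id ); T -> id + T' | ( E T T' | * F T T'; T' -> id F T' | epsilon

Left recursion appears on T.
For T: α = {id F}, β = {id +, ( E T, * F T}. Rewrite as T → β T' and T' → α T' | ε.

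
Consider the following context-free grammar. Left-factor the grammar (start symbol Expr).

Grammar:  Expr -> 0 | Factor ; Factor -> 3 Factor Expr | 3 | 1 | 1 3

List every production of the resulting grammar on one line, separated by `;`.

Factor has alternatives sharing prefix '3': factor to Factor → 3 Factor1 with Factor1 → Factor Expr | ε.
Factor has alternatives sharing prefix '1': factor to Factor → 1 Factor2 with Factor2 → ε | 3.

Expr -> 0 | Factor; Factor -> 3 Factor1 | 1 Factor2; Factor1 -> Factor Expr | ε; Factor2 -> ε | 3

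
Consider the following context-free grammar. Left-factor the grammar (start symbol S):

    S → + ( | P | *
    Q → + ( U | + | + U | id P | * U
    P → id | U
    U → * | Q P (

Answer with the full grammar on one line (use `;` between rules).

Q has alternatives sharing prefix '+': factor to Q → + Q' with Q' → ( U | ε | U.

S → + ( | P | *; Q → id P | * U | + Q'; P → id | U; U → * | Q P (; Q' → ( U | epsilon | U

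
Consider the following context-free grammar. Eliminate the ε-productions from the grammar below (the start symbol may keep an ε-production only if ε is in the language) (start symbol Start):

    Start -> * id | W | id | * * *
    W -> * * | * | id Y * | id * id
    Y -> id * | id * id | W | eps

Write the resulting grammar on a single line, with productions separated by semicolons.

Nullable set = {Y}.
ε ∉ L(G), so no ε-production is kept.
For each production, add variants omitting each subset of nullable occurrences: W → id Y * gives id Y * | id *.

Start -> * id | W | id | * * *; W -> * * | * | id Y * | id * | id * id; Y -> id * | id * id | W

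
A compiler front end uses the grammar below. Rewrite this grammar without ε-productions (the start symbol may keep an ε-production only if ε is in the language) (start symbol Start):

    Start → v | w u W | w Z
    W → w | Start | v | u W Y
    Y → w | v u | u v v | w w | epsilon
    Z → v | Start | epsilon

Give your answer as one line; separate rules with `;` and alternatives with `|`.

Nullable set = {Y, Z}.
ε ∉ L(G), so no ε-production is kept.
Add the nullable-subset variants: Start → w Z gives w Z | w. W → u W Y gives u W Y | u W.

Start → v | w u W | w Z | w; W → w | Start | v | u W Y | u W; Y → w | v u | u v v | w w; Z → v | Start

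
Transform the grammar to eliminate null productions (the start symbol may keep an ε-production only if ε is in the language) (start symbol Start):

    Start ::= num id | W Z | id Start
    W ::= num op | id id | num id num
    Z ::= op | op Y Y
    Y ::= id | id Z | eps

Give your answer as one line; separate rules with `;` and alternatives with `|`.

Nullable nonterminals: {Y}.
ε ∉ L(G), so no ε-production is kept.
For each production, add variants omitting each subset of nullable occurrences: Z → op Y Y gives op Y Y | op Y.

Start ::= num id | W Z | id Start; W ::= num op | id id | num id num; Z ::= op | op Y Y | op Y; Y ::= id | id Z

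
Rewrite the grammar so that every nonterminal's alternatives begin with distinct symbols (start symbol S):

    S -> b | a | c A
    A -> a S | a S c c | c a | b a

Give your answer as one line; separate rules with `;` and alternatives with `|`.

S -> b | a | c A; A -> c a | b a | a S A'; A' -> ε | c c

A has alternatives sharing prefix 'a S': factor to A → a S A' with A' → ε | c c.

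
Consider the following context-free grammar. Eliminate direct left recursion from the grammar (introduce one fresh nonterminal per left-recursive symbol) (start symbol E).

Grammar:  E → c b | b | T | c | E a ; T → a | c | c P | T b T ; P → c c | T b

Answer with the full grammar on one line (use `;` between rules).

Directly left-recursive nonterminals: E, T.
For E: α = {a}, β = {c b, b, T, c}. Rewrite as E → β E' and E' → α E' | ε.
For T: α = {b T}, β = {a, c, c P}. Rewrite as T → β T' and T' → α T' | ε.

E → c b E' | b E' | T E' | c E'; T → a T' | c T' | c P T'; P → c c | T b; E' → a E' | ε; T' → b T T' | ε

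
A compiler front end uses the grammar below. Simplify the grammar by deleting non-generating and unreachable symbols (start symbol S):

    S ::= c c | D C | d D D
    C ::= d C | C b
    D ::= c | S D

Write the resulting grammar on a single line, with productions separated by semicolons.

Generating nonterminals: {D, S}.
Reachable from S after that: {D, S}.
Removed useless symbols: {C} and every production mentioning them.

S ::= c c | d D D; D ::= c | S D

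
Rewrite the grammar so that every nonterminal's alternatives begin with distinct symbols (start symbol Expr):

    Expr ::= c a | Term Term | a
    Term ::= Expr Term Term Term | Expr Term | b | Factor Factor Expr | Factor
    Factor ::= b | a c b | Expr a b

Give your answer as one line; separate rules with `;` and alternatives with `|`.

Expr ::= c a | Term Term | a; Term ::= b | Expr Term Term1 | Factor Term2; Factor ::= b | a c b | Expr a b; Term1 ::= Term Term | epsilon; Term2 ::= Factor Expr | epsilon

Term has alternatives sharing prefix 'Expr Term': factor to Term → Expr Term Term1 with Term1 → Term Term | ε.
Term has alternatives sharing prefix 'Factor': factor to Term → Factor Term2 with Term2 → Factor Expr | ε.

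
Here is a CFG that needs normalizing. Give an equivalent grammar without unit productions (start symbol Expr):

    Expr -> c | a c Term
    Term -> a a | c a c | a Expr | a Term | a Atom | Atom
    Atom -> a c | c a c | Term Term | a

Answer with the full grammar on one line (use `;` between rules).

Expr -> c | a c Term; Term -> a a | c a c | a Expr | a Term | a Atom | a c | Term Term | a; Atom -> a c | c a c | Term Term | a

Unit pairs: Term ⇒* {Atom}.
For each unit pair (A, B), copy every non-unit production of B to A, then drop all unit productions.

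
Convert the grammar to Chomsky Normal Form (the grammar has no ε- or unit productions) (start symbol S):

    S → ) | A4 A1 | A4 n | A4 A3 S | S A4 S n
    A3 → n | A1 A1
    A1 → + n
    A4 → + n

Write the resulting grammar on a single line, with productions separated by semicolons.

S → ) | A4 A1 | A4 X1 | A4 Y1 | S Y2; A3 → n | A1 A1; A1 → X2 X1; A4 → X2 X1; X1 → n; X2 → +; Y1 → A3 S; Y2 → A4 Y3; Y3 → S X1

Introduce a nonterminal for each terminal appearing in a rule of length ≥ 2: X1 → n, X2 → +.
Binarize each right-hand side of length ≥ 3 by chaining fresh nonterminals (Y1, Y2, …): affected rules were S → A4 A3 S; S → S A4 S X1.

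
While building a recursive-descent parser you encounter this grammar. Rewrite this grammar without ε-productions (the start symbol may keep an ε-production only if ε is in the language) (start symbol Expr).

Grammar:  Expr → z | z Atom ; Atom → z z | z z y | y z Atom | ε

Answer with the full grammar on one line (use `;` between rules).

Nullable set = {Atom}.
ε ∉ L(G), so no ε-production is kept.
Expand every rule over subsets of its nullable positions: Atom → y z Atom gives y z Atom | y z.

Expr → z | z Atom; Atom → z z | z z y | y z Atom | y z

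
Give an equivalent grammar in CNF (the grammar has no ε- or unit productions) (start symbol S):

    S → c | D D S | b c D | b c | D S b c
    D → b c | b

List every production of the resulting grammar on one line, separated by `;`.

Introduce a nonterminal for each terminal appearing in a rule of length ≥ 2: X1 → b, X2 → c.
Binarize each right-hand side of length ≥ 3 by chaining fresh nonterminals (Y1, Y2, …): affected rules were S → D D S; S → X1 X2 D; S → D S X1 X2.

S → c | D Y1 | X1 Y2 | X1 X2 | D Y3; D → X1 X2 | b; X1 → b; X2 → c; Y1 → D S; Y2 → X2 D; Y3 → S Y4; Y4 → X1 X2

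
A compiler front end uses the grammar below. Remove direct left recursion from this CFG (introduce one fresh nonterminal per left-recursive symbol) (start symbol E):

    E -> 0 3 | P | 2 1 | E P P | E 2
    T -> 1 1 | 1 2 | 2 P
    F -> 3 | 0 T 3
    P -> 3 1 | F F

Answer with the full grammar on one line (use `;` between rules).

E -> 0 3 E' | P E' | 2 1 E'; T -> 1 1 | 1 2 | 2 P; F -> 3 | 0 T 3; P -> 3 1 | F F; E' -> P P E' | 2 E' | ε

Directly left-recursive nonterminal: E.
For E: α = {P P, 2}, β = {0 3, P, 2 1}. Rewrite as E → β E' and E' → α E' | ε.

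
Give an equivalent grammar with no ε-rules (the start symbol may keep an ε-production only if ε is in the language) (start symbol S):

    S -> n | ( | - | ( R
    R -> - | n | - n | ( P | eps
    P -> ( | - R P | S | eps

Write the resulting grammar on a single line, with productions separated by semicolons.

S -> n | ( | - | ( R; R -> - | n | - n | ( P | (; P -> ( | - R P | - R | - P | - | S

Nullable nonterminals: {P, R}.
ε ∉ L(G), so no ε-production is kept.
For each production, add variants omitting each subset of nullable occurrences: R → ( P gives ( P | (. P → - R P gives - R P | - R | - P | -.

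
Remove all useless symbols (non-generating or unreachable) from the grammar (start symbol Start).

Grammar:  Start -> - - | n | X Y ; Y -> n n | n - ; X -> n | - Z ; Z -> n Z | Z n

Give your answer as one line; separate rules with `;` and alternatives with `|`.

Generating nonterminals: {Start, X, Y}.
Reachable from Start after that: {Start, X, Y}.
Removed useless symbols: {Z} and every production mentioning them.

Start -> - - | n | X Y; Y -> n n | n -; X -> n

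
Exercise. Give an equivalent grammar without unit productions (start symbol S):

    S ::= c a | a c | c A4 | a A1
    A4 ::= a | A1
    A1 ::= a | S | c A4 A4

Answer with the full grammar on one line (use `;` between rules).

Unit pairs: A1 ⇒* {S}; A4 ⇒* {A1, S}.
Replace each nonterminal's rules with the union of the non-unit rules of every nonterminal it unit-derives.

S ::= c a | a c | c A4 | a A1; A4 ::= a | c A4 A4 | c a | a c | c A4 | a A1; A1 ::= a | c A4 A4 | c a | a c | c A4 | a A1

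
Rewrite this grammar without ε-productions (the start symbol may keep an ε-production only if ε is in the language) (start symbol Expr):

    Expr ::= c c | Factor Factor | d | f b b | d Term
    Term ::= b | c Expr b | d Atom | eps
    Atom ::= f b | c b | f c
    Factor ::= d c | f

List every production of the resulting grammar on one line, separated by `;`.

Expr ::= c c | Factor Factor | d | f b b | d Term; Term ::= b | c Expr b | d Atom; Atom ::= f b | c b | f c; Factor ::= d c | f

The nullable symbols are {Term}.
ε ∉ L(G), so no ε-production is kept.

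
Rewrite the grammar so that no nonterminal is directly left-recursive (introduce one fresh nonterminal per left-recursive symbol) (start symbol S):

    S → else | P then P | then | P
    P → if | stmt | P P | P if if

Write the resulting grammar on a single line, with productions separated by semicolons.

Directly left-recursive nonterminal: P.
For P: α = {P, if if}, β = {if, stmt}. Rewrite as P → β P' and P' → α P' | ε.

S → else | P then P | then | P; P → if P' | stmt P'; P' → P P' | if if P' | ε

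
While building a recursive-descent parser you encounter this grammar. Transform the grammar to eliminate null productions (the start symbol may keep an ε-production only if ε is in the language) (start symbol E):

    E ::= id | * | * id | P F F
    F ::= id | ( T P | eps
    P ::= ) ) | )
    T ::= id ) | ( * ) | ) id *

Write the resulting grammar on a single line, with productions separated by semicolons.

E ::= id | * | * id | P F F | P F | P; F ::= id | ( T P; P ::= ) ) | ); T ::= id ) | ( * ) | ) id *

Nullable nonterminals: {F}.
ε ∉ L(G), so no ε-production is kept.
Expand every rule over subsets of its nullable positions: E → P F F gives P F F | P F | P.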